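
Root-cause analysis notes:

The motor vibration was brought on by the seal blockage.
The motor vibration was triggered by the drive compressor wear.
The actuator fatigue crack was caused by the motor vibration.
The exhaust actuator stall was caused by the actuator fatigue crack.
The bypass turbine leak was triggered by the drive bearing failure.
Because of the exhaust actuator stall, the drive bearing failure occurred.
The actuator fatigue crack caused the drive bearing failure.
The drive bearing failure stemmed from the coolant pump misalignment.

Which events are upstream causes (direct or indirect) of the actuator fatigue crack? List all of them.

Immediate cause of the actuator fatigue crack: the motor vibration.
Further upstream: the drive compressor wear, the seal blockage.

the drive compressor wear, the motor vibration, the seal blockage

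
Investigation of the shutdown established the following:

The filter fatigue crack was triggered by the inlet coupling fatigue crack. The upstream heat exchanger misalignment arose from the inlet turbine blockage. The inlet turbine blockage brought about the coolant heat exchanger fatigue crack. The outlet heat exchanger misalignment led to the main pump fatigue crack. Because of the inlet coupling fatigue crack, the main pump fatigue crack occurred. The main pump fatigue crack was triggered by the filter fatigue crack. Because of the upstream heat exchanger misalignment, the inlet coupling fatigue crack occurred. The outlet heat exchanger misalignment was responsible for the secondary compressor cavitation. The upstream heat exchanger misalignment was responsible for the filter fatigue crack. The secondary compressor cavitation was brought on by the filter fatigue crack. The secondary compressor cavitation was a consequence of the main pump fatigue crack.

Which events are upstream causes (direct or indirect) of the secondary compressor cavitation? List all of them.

Immediate causes of the secondary compressor cavitation: the outlet heat exchanger misalignment, the filter fatigue crack, the main pump fatigue crack.
Further upstream: the inlet turbine blockage, the upstream heat exchanger misalignment, the inlet coupling fatigue crack.

the filter fatigue crack, the inlet coupling fatigue crack, the inlet turbine blockage, the main pump fatigue crack, the outlet heat exchanger misalignment, the upstream heat exchanger misalignment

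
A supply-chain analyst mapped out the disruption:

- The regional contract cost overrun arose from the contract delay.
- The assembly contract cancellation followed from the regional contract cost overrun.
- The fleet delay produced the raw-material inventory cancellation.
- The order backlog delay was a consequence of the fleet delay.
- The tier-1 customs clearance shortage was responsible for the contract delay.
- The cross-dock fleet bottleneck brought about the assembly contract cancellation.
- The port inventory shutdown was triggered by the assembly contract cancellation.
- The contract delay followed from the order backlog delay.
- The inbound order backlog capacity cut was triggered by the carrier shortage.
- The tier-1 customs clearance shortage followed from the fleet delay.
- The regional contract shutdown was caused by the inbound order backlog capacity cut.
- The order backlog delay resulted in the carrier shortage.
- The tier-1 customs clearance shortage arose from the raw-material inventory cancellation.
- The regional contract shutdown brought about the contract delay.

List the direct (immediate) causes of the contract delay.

the order backlog delay, the regional contract shutdown, the tier-1 customs clearance shortage

Upstream contributors include the fleet delay, the raw-material inventory cancellation, the carrier shortage, the inbound order backlog capacity cut, but only the order backlog delay, the regional contract shutdown, the tier-1 customs clearance shortage feed directly into the contract delay.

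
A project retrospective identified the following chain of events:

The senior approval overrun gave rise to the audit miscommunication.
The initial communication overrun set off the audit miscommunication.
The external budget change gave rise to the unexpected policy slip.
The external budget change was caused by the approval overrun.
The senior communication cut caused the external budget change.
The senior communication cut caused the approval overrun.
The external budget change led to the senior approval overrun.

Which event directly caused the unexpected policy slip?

the external budget change

Upstream contributors include the senior communication cut, the approval overrun, but only the external budget change feeds directly into the unexpected policy slip.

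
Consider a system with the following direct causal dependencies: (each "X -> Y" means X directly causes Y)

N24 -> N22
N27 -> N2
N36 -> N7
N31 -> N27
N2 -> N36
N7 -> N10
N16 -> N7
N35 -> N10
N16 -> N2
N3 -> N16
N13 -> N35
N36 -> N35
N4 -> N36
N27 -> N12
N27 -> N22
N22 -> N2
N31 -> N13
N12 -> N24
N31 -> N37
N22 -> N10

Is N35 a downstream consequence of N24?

There is a causal chain: N24 → N22 → N2 → N36 → N35.

Yes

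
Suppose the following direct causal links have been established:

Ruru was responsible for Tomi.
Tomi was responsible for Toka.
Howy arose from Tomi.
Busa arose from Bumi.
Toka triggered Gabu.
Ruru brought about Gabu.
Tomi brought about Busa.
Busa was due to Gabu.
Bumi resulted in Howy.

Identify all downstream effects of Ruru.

Busa, Gabu, Howy, Toka, Tomi

Direct effects: Tomi, Gabu.
2 steps out: Toka, Busa, Howy.
Not reachable from it: Bumi.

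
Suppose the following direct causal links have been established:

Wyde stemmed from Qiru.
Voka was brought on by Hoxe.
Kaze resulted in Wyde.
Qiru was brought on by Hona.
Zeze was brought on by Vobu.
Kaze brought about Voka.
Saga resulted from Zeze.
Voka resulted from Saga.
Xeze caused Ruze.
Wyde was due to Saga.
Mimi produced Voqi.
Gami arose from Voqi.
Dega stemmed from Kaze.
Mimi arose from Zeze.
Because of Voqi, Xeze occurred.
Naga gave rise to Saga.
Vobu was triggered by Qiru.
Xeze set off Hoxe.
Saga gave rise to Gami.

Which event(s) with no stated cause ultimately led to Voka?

Tracing upstream from Voka: Voka ← Saga ← Zeze ← Vobu ← Qiru ← Hona.
A separate upstream branch: Voka ← Kaze.
A separate upstream branch: Voka ← Saga ← Naga.
Each of those chain origins has no stated cause.

Hona, Kaze, Naga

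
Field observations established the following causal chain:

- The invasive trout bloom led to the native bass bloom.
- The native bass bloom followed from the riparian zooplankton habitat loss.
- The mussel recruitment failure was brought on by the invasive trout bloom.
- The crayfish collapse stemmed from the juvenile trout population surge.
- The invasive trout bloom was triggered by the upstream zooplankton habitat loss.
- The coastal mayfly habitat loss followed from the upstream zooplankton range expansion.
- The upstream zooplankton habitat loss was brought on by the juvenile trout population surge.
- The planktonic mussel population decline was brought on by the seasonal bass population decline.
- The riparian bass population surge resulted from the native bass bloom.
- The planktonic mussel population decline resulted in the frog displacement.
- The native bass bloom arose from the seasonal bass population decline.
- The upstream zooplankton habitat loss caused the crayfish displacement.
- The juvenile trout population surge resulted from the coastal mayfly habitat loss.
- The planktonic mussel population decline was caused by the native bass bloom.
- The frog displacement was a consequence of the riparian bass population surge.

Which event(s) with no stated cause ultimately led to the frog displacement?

the riparian zooplankton habitat loss, the seasonal bass population decline, the upstream zooplankton range expansion

Tracing upstream from the frog displacement: the frog displacement ← the planktonic mussel population decline ← the native bass bloom ← the invasive trout bloom ← the upstream zooplankton habitat loss ← the juvenile trout population surge ← the coastal mayfly habitat loss ← the upstream zooplankton range expansion.
A separate upstream branch: the frog displacement ← the planktonic mussel population decline ← the seasonal bass population decline.
A separate upstream branch: the frog displacement ← the planktonic mussel population decline ← the native bass bloom ← the riparian zooplankton habitat loss.
Each of those chain origins has no stated cause.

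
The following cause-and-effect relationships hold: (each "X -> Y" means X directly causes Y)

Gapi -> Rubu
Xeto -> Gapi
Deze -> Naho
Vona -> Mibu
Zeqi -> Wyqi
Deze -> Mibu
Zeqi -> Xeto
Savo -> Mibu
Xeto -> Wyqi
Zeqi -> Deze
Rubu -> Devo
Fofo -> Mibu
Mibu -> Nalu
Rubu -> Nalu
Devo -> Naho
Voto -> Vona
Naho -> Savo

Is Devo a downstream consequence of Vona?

No

Vona leads to Mibu, Nalu; Devo is not among them.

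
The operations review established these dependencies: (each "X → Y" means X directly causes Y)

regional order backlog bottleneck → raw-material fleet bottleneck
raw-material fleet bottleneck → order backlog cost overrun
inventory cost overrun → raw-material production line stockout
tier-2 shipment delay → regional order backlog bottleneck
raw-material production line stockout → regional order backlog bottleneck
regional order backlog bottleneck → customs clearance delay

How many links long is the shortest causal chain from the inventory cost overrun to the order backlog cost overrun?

4

Shortest chain: the inventory cost overrun → the raw-material production line stockout → the regional order backlog bottleneck → the raw-material fleet bottleneck → the order backlog cost overrun.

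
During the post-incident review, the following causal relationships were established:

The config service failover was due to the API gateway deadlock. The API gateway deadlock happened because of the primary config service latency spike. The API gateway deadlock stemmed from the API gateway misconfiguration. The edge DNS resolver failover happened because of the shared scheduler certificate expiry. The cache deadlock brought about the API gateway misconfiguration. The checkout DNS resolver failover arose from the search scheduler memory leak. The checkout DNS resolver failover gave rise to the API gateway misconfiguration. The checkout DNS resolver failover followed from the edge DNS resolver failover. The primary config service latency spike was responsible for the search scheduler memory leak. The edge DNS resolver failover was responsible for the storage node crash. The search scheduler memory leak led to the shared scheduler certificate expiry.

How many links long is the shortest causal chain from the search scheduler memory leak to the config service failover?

4

Shortest chain: the search scheduler memory leak → the checkout DNS resolver failover → the API gateway misconfiguration → the API gateway deadlock → the config service failover.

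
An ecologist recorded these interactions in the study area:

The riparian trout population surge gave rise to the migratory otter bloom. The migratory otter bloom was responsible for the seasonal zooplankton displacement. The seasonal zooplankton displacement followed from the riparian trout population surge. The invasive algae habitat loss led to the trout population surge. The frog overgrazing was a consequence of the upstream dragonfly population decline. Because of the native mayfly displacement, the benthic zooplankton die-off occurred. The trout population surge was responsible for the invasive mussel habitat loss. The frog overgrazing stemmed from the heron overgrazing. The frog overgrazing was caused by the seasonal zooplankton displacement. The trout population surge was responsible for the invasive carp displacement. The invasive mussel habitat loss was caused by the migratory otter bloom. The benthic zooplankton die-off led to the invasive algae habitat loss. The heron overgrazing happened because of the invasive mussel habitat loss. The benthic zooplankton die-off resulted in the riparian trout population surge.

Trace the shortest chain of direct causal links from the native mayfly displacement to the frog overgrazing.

the native mayfly displacement → the benthic zooplankton die-off
the benthic zooplankton die-off → the riparian trout population surge
the riparian trout population surge → the seasonal zooplankton displacement
the seasonal zooplankton displacement → the frog overgrazing
Length: 4 steps.

the native mayfly displacement → the benthic zooplankton die-off → the riparian trout population surge → the seasonal zooplankton displacement → the frog overgrazing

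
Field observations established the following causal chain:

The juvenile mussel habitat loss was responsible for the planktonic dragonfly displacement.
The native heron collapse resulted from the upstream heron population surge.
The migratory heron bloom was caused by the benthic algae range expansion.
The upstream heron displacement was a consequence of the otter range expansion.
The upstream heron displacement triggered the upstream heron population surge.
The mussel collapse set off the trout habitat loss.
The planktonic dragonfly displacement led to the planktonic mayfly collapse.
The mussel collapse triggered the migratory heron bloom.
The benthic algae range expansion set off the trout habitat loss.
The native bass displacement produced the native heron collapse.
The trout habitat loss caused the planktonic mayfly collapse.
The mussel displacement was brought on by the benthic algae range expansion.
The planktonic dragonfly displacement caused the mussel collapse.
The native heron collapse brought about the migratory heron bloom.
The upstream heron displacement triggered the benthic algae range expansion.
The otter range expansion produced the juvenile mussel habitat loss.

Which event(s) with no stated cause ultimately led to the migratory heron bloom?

Tracing upstream from the migratory heron bloom: the migratory heron bloom ← the benthic algae range expansion ← the upstream heron displacement ← the otter range expansion.
A separate upstream branch: the migratory heron bloom ← the native heron collapse ← the native bass displacement.
Each of those chain origins has no stated cause.

the native bass displacement, the otter range expansion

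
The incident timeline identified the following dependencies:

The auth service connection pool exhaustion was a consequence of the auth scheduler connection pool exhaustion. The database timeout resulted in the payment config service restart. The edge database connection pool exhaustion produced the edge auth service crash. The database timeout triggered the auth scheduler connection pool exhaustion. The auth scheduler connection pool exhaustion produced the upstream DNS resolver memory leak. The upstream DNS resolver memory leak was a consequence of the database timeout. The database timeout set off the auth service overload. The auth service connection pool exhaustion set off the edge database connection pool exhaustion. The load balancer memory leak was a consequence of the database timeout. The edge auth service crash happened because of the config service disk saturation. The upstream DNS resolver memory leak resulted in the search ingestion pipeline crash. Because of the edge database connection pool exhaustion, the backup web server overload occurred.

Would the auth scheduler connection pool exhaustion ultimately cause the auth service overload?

No

The auth scheduler connection pool exhaustion leads to the upstream DNS resolver memory leak, the search ingestion pipeline crash, the auth service connection pool exhaustion, the edge database connection pool exhaustion, the edge auth service crash, the backup web server overload; the auth service overload is not among them.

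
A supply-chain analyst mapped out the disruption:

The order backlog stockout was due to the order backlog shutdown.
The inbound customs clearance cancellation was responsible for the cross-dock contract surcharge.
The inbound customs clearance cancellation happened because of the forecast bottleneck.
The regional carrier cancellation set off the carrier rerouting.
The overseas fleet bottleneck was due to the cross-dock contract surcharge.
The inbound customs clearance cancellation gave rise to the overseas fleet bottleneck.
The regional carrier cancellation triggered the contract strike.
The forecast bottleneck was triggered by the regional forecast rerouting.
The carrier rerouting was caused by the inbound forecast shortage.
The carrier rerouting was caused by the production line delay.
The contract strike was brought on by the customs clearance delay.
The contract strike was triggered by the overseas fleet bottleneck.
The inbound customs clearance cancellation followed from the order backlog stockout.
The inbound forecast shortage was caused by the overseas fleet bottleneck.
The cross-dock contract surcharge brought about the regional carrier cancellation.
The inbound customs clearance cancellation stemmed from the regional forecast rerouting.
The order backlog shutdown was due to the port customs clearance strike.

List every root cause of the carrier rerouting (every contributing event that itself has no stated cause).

the port customs clearance strike, the production line delay, the regional forecast rerouting

Tracing upstream from the carrier rerouting: the carrier rerouting ← the inbound forecast shortage ← the overseas fleet bottleneck ← the inbound customs clearance cancellation ← the regional forecast rerouting.
A separate upstream branch: the carrier rerouting ← the inbound forecast shortage ← the overseas fleet bottleneck ← the inbound customs clearance cancellation ← the order backlog stockout ← the order backlog shutdown ← the port customs clearance strike.
A separate upstream branch: the carrier rerouting ← the production line delay.
Each of those chain origins has no stated cause.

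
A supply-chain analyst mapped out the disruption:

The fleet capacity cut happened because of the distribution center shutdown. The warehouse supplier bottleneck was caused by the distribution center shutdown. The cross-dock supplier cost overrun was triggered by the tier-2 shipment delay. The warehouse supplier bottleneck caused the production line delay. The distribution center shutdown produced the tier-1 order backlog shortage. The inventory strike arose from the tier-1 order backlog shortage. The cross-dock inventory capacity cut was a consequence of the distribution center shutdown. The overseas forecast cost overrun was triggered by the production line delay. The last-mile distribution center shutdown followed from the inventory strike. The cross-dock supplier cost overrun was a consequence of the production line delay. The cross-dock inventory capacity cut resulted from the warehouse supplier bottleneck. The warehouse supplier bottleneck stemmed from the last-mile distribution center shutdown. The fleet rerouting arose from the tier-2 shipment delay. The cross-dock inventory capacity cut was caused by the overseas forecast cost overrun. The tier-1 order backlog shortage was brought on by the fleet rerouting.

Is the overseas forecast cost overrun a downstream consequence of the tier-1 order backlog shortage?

Yes

There is a causal chain: the tier-1 order backlog shortage → the inventory strike → the last-mile distribution center shutdown → the warehouse supplier bottleneck → the production line delay → the overseas forecast cost overrun.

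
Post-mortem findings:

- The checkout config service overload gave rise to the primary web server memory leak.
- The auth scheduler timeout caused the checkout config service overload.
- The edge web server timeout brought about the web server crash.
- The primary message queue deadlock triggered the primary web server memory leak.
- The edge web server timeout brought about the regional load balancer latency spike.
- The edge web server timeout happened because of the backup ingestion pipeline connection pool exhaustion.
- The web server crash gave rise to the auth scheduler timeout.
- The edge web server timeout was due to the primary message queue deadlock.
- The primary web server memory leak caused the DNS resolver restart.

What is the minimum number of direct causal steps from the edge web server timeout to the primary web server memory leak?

Shortest chain: the edge web server timeout → the web server crash → the auth scheduler timeout → the checkout config service overload → the primary web server memory leak.

4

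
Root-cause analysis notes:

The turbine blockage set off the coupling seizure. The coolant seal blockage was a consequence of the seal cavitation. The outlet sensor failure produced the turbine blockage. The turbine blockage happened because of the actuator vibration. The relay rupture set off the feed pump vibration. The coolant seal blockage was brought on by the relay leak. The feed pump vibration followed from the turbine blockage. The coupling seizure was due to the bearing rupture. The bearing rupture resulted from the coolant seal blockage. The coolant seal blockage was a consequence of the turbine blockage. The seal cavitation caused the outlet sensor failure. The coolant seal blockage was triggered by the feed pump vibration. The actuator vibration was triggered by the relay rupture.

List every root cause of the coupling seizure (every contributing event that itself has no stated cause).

the relay leak, the relay rupture, the seal cavitation

Tracing upstream from the coupling seizure: the coupling seizure ← the bearing rupture ← the coolant seal blockage ← the relay leak.
A separate upstream branch: the coupling seizure ← the turbine blockage ← the outlet sensor failure ← the seal cavitation.
A separate upstream branch: the coupling seizure ← the turbine blockage ← the actuator vibration ← the relay rupture.
Each of those chain origins has no stated cause.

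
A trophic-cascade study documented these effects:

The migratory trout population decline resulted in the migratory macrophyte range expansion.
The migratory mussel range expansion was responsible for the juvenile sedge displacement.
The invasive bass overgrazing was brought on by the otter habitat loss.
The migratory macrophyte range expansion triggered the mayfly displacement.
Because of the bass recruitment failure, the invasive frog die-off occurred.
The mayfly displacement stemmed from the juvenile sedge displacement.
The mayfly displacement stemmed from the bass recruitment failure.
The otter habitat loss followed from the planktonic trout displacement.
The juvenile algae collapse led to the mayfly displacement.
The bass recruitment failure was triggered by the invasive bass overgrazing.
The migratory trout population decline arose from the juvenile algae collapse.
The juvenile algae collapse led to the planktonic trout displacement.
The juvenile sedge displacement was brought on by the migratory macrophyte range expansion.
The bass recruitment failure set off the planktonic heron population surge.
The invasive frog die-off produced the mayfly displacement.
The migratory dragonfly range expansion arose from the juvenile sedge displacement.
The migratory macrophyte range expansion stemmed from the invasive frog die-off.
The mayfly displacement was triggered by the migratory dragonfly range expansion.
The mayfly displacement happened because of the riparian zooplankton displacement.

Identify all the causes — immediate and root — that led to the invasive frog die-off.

Immediate cause of the invasive frog die-off: the bass recruitment failure.
Further upstream: the juvenile algae collapse, the planktonic trout displacement, the otter habitat loss, the invasive bass overgrazing.

the bass recruitment failure, the invasive bass overgrazing, the juvenile algae collapse, the otter habitat loss, the planktonic trout displacement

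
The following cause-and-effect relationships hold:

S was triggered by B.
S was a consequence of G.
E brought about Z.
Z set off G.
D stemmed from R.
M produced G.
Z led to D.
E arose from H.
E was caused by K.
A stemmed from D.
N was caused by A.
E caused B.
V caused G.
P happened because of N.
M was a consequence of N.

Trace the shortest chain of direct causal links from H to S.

H → E
E → B
B → S
Length: 3 steps.

H → E → B → S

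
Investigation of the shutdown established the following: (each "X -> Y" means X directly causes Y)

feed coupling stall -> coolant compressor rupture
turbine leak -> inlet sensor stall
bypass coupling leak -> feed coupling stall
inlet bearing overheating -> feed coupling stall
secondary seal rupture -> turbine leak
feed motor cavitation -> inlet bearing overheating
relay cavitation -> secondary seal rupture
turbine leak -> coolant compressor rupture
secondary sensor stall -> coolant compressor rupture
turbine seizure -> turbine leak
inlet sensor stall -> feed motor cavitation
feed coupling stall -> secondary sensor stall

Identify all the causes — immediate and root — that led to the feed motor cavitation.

the inlet sensor stall, the relay cavitation, the secondary seal rupture, the turbine leak, the turbine seizure

Immediate cause of the feed motor cavitation: the inlet sensor stall.
Further upstream: the relay cavitation, the turbine seizure, the secondary seal rupture, the turbine leak.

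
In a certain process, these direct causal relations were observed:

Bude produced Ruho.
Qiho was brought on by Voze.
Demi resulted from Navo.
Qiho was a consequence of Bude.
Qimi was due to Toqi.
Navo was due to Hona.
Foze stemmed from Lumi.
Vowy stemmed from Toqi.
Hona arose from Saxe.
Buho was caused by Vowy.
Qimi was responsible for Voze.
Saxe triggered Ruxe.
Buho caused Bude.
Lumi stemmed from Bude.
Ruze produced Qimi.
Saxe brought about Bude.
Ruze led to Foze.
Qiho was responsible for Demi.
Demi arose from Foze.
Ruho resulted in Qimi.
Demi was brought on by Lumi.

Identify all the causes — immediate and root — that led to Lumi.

Bude, Buho, Saxe, Toqi, Vowy

Immediate cause of Lumi: Bude.
Further upstream: Saxe, Toqi, Vowy, Buho.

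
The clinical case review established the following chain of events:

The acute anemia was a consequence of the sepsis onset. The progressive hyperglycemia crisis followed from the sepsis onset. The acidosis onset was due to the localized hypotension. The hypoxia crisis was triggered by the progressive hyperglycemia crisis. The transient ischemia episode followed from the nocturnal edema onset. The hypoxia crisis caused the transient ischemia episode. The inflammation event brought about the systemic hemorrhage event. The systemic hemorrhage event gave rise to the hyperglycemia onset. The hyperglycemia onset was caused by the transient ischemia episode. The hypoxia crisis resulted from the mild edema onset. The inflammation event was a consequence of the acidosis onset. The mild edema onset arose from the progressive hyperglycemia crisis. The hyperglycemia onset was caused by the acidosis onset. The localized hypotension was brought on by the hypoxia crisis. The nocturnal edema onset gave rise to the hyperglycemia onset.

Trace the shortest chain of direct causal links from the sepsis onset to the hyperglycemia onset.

the sepsis onset → the progressive hyperglycemia crisis → the hypoxia crisis → the transient ischemia episode → the hyperglycemia onset

the sepsis onset → the progressive hyperglycemia crisis
the progressive hyperglycemia crisis → the hypoxia crisis
the hypoxia crisis → the transient ischemia episode
the transient ischemia episode → the hyperglycemia onset
Length: 4 steps.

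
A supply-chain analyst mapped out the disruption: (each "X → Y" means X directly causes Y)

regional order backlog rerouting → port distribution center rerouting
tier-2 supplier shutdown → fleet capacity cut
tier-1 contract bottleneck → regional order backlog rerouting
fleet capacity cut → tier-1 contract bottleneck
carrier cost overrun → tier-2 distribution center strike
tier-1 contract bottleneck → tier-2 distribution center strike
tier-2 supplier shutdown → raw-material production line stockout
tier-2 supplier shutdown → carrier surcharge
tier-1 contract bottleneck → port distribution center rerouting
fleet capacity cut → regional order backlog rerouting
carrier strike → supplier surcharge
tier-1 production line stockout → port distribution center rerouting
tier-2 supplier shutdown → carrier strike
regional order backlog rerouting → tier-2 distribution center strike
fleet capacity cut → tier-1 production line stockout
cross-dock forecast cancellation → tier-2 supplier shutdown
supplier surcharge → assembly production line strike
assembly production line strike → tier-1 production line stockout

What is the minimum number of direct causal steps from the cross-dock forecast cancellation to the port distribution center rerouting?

4

Shortest chain: the cross-dock forecast cancellation → the tier-2 supplier shutdown → the fleet capacity cut → the tier-1 contract bottleneck → the port distribution center rerouting.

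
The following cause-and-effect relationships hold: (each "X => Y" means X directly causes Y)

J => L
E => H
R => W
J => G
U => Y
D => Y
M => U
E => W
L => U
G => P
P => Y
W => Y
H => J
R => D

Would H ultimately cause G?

There is a causal chain: H → J → G.

Yes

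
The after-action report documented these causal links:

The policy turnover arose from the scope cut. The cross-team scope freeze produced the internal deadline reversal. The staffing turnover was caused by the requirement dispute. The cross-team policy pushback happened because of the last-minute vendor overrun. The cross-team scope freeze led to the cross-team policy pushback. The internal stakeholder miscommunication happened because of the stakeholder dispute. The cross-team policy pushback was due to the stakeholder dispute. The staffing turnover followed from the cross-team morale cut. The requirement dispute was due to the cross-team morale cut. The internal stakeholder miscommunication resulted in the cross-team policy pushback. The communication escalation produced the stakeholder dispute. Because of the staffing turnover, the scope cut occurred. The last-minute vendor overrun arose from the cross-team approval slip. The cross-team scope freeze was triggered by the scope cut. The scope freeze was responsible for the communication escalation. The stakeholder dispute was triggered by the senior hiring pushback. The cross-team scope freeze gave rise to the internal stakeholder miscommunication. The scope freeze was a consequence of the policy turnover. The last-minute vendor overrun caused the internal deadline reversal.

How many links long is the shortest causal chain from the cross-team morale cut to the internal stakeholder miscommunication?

Shortest chain: the cross-team morale cut → the staffing turnover → the scope cut → the cross-team scope freeze → the internal stakeholder miscommunication.

4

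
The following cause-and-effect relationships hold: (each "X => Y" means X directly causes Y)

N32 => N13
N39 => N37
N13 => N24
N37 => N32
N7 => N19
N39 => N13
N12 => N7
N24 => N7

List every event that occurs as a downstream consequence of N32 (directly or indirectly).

N13, N19, N24, N7

Direct effects: N13.
2 steps out: N24.
3 steps out: N7.
4 steps out: N19.
Not reachable from it: N39, N37, N12.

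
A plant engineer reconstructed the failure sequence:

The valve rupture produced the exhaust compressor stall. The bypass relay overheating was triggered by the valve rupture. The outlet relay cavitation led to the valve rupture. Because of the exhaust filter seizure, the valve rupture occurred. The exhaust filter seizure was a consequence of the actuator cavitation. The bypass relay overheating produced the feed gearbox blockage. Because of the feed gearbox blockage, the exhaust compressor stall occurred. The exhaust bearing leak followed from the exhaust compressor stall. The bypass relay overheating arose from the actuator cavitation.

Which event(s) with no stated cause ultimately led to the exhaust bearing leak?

Tracing upstream from the exhaust bearing leak: the exhaust bearing leak ← the exhaust compressor stall ← the valve rupture ← the exhaust filter seizure ← the actuator cavitation.
A separate upstream branch: the exhaust bearing leak ← the exhaust compressor stall ← the valve rupture ← the outlet relay cavitation.
Each of those chain origins has no stated cause.

the actuator cavitation, the outlet relay cavitation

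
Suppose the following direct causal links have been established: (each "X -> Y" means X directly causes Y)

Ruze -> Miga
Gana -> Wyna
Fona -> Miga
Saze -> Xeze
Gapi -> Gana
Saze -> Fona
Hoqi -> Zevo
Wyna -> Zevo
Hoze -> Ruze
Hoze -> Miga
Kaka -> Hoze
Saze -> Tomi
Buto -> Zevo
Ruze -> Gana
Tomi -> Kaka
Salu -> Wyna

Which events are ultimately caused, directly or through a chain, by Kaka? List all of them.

Direct effects: Hoze.
2 steps out: Ruze, Miga.
3 steps out: Gana.
4 steps out: Wyna.
5 steps out: Zevo.
Not reachable from it: Saze, Tomi, Salu, Fona, Gapi, Buto, Hoqi, Xeze.

Gana, Hoze, Miga, Ruze, Wyna, Zevo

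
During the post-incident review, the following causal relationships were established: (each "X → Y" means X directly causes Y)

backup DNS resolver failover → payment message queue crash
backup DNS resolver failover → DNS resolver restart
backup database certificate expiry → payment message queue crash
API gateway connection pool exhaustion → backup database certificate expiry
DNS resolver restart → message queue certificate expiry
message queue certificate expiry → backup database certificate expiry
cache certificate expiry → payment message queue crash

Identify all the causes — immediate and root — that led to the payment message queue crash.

Immediate causes of the payment message queue crash: the backup DNS resolver failover, the backup database certificate expiry, the cache certificate expiry.
Further upstream: the DNS resolver restart, the message queue certificate expiry, the API gateway connection pool exhaustion.

the API gateway connection pool exhaustion, the DNS resolver restart, the backup DNS resolver failover, the backup database certificate expiry, the cache certificate expiry, the message queue certificate expiry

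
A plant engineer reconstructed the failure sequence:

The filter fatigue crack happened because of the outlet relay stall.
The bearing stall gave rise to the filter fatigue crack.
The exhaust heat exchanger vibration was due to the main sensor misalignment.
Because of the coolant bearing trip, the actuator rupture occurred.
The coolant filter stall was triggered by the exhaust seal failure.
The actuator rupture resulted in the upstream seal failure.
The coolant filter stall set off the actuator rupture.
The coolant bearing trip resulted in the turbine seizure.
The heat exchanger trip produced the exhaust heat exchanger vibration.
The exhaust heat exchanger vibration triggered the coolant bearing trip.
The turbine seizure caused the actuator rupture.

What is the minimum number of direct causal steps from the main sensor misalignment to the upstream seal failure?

4

Shortest chain: the main sensor misalignment → the exhaust heat exchanger vibration → the coolant bearing trip → the actuator rupture → the upstream seal failure.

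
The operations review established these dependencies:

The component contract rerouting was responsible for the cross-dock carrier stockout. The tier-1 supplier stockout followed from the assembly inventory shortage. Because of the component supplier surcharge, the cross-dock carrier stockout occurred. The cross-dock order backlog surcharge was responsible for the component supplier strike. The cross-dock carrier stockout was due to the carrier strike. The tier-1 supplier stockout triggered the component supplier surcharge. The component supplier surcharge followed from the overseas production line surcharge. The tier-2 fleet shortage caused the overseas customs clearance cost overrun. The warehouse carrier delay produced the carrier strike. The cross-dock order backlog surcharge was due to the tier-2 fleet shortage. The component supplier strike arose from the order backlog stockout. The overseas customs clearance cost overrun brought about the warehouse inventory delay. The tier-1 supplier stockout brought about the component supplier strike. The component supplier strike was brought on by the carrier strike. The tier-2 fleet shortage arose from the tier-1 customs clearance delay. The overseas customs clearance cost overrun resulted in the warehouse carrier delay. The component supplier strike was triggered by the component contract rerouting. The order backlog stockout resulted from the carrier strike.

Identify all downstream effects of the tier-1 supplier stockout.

Direct effects: the component supplier surcharge, the component supplier strike.
2 steps out: the cross-dock carrier stockout.
Not reachable from it: the tier-1 customs clearance delay, the component contract rerouting, the tier-2 fleet shortage, the assembly inventory shortage, the overseas customs clearance cost overrun, the warehouse inventory delay, the warehouse carrier delay, the carrier strike, the cross-dock order backlog surcharge, the order backlog stockout, the overseas production line surcharge.

the component supplier strike, the component supplier surcharge, the cross-dock carrier stockout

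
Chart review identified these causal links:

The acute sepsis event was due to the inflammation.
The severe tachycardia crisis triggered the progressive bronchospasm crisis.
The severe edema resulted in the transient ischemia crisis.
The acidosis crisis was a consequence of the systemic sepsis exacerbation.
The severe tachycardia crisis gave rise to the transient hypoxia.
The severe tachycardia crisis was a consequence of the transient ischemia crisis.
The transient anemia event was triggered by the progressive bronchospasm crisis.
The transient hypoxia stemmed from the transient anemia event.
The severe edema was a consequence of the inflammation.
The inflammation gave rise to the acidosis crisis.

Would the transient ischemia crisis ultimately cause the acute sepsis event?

The transient ischemia crisis leads to the severe tachycardia crisis, the progressive bronchospasm crisis, the transient anemia event, the transient hypoxia; the acute sepsis event is not among them.

No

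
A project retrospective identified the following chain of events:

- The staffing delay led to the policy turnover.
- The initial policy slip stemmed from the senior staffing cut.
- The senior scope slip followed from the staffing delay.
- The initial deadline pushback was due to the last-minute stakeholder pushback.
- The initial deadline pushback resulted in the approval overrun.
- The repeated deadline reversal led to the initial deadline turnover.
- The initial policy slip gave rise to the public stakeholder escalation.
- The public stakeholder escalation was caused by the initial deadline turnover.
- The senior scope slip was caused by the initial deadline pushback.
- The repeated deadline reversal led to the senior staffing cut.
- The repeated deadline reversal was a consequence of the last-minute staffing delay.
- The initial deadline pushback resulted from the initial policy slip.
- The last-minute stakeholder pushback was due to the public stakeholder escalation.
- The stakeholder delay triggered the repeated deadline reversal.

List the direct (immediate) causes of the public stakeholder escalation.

the initial deadline turnover, the initial policy slip

Upstream contributors include the last-minute staffing delay, the stakeholder delay, the repeated deadline reversal, the senior staffing cut, but only the initial deadline turnover, the initial policy slip feed directly into the public stakeholder escalation.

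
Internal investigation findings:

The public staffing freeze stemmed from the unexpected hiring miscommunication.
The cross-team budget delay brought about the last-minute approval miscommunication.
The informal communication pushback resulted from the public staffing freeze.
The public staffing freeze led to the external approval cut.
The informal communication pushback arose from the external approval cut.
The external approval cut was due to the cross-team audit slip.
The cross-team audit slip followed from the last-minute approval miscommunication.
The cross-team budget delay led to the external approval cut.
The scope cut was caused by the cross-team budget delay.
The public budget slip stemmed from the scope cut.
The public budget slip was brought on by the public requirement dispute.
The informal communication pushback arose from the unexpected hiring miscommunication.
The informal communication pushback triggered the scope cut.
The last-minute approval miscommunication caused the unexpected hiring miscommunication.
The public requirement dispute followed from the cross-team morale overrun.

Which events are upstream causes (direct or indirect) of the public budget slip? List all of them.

the cross-team audit slip, the cross-team budget delay, the cross-team morale overrun, the external approval cut, the informal communication pushback, the last-minute approval miscommunication, the public requirement dispute, the public staffing freeze, the scope cut, the unexpected hiring miscommunication

Immediate causes of the public budget slip: the public requirement dispute, the scope cut.
Further upstream: the cross-team budget delay, the last-minute approval miscommunication, the cross-team audit slip, the unexpected hiring miscommunication, the public staffing freeze, the external approval cut, the cross-team morale overrun, the informal communication pushback.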